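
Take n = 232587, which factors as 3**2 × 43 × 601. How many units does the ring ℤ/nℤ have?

φ(232587) = 232587 · (1 − 1/3) · (1 − 1/43) · (1 − 1/601)
       = 232587 · 50400/77529 = 151200.

151200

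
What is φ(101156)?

43560

Prime factorization: 101156 = 2^2 · 11^3 · 19.
φ(2^2) = 2^2 − 2^1 = 4 − 2 = 2.
φ(11^3) = 11^2·(11−1) = 121·10 = 1210.
φ(19) = 19 − 1 = 18.
φ(101156) = 2 × 1210 × 18 = 43560.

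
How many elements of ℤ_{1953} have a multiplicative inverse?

Prime factorization: 1953 = 3**2 · 7 · 31.
φ(3^2) = 3^1·(3−1) = 3·2 = 6.
φ(7) = 7 − 1 = 6.
φ(31) = 31 − 1 = 30.
Since φ is multiplicative, φ(1953) = 6 · 6 · 30 = 1080.

1080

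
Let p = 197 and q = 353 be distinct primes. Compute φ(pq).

φ(n) = (p − 1)(q − 1) = (197−1)(353−1) = 196·352 = 68992.

68992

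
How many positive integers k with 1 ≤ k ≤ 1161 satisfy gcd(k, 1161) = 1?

756

First factor: 1161 = 3^3 · 43.
φ(1161) = 1161 · (1 − 1/3) · (1 − 1/43)
       = 1161 · 84/129 = 756.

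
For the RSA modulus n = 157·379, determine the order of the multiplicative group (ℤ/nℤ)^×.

58968

For distinct primes, φ(pq) = (p−1)(q−1) = 156 × 378 = 58968.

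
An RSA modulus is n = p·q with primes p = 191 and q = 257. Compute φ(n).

φ(191) = 191 − 1 = 190.
φ(257) = 257 − 1 = 256.
φ(49087) = 190 × 256 = 48640.

48640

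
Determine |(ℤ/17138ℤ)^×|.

Factor 17138: 17138 = 2 · 11 · 19 · 41.
φ(2) = 2 − 1 = 1.
φ(11) = 11 − 1 = 10.
φ(19) = 19 − 1 = 18.
φ(41) = 41 − 1 = 40.
φ(17138) = 1 × 10 × 18 × 40 = 7200.

7200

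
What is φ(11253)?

6600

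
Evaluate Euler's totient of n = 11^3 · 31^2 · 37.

40510800

φ(47326367) = 47326367 · (1 − 1/11) · (1 − 1/31) · (1 − 1/37)
       = 47326367 · 10800/12617 = 40510800.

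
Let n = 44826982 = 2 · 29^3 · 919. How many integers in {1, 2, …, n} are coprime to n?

21617064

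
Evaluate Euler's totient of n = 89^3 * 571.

397317360

φ(402537299) = 402537299 · (1 − 1/89) · (1 − 1/571)
       = 402537299 · 50160/50819 = 397317360.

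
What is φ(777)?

Prime factorization: 777 = 3 × 7 × 37.
φ(777) = 777 · (1 − 1/3) · (1 − 1/7) · (1 − 1/37)
       = 777 · 432/777 = 432.

432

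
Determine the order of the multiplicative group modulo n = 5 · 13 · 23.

φ(1495) = 1495 · (1 − 1/5) · (1 − 1/13) · (1 − 1/23)
       = 1495 · 1056/1495 = 1056.

1056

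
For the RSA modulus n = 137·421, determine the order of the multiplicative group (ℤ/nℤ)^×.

For distinct primes, φ(pq) = (p−1)(q−1) = 136 × 420 = 57120.

57120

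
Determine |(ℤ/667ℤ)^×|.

616

Prime factorization: 667 = 23 * 29.
φ(23) = 23 − 1 = 22.
φ(29) = 29 − 1 = 28.
Multiply: 22 · 28 = 616.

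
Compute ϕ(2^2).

φ(4) = 4 · (1 − 1/2)
       = 4 · 1/2 = 2.

2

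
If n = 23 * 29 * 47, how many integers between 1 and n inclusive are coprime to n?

φ(31349) = 31349 · (1 − 1/23) · (1 − 1/29) · (1 − 1/47)
       = 31349 · 28336/31349 = 28336.

28336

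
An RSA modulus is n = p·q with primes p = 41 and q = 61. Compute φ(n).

φ(pq) = (p−1)(q−1) = 40 · 60 = 2400.

2400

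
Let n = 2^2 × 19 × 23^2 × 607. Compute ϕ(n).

φ(24403828) = 24403828 · (1 − 1/2) · (1 − 1/19) · (1 − 1/23) · (1 − 1/607)
       = 24403828 · 239976/530518 = 11038896.

11038896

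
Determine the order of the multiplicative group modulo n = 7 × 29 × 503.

φ(102109) = 102109 · (1 − 1/7) · (1 − 1/29) · (1 − 1/503)
       = 102109 · 84336/102109 = 84336.

84336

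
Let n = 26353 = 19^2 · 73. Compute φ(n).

φ(26353) = 26353 · (1 − 1/19) · (1 − 1/73)
       = 26353 · 1296/1387 = 24624.

24624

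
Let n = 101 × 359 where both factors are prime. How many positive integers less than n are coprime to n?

35800

For distinct primes, φ(pq) = (p−1)(q−1) = 100 × 358 = 35800.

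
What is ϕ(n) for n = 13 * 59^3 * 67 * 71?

11193225120

φ(13) = 13 − 1 = 12.
φ(59^3) = 59^3 − 59^2 = 205379 − 3481 = 201898.
φ(67) = 67 − 1 = 66.
φ(71) = 71 − 1 = 70.
Multiply: 12 · 201898 · 66 · 70 = 11193225120.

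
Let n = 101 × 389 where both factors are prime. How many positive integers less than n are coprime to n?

φ(101) = 101 − 1 = 100.
φ(389) = 389 − 1 = 388.
Since φ is multiplicative, φ(39289) = 100 · 388 = 38800.

38800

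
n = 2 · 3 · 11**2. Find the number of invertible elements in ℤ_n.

220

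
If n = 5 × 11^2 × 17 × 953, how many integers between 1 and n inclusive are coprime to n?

φ(5) = 5 − 1 = 4.
φ(11^2) = 11^2 − 11^1 = 121 − 11 = 110.
φ(17) = 17 − 1 = 16.
φ(953) = 953 − 1 = 952.
Multiply: 4 · 110 · 16 · 952 = 6702080.

6702080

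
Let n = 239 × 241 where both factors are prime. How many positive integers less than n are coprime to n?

57120

φ(n) = (p − 1)(q − 1) = (239−1)(241−1) = 238·240 = 57120.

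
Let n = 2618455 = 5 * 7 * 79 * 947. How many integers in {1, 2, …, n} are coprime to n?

φ(5) = 5 − 1 = 4.
φ(7) = 7 − 1 = 6.
φ(79) = 79 − 1 = 78.
φ(947) = 947 − 1 = 946.
φ(2618455) = 4 × 6 × 78 × 946 = 1770912.

1770912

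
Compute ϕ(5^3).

100

φ(5^3) = 5^3 − 5^2 = 125 − 25 = 100.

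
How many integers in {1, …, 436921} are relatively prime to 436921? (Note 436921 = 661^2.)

φ(436921) = 436921 · (1 − 1/661)
       = 436921 · 660/661 = 436260.

436260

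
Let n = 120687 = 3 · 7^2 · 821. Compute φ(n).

68880

φ(120687) = 120687 · (1 − 1/3) · (1 − 1/7) · (1 − 1/821)
       = 120687 · 9840/17241 = 68880.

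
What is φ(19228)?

7920

Prime factorization: 19228 = 2^2 * 11 * 19 * 23.
φ(2^2) = 2^2 − 2^1 = 4 − 2 = 2.
φ(11) = 11 − 1 = 10.
φ(19) = 19 − 1 = 18.
φ(23) = 23 − 1 = 22.
φ(19228) = 2 × 10 × 18 × 22 = 7920.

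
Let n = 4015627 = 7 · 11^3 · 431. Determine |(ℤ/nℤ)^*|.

φ(4015627) = 4015627 · (1 − 1/7) · (1 − 1/11) · (1 − 1/431)
       = 4015627 · 25800/33187 = 3121800.

3121800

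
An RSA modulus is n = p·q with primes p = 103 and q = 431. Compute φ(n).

43860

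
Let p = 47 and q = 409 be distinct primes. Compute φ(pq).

For distinct primes, φ(pq) = (p−1)(q−1) = 46 × 408 = 18768.

18768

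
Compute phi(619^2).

φ(383161) = 383161 · (1 − 1/619)
       = 383161 · 618/619 = 382542.

382542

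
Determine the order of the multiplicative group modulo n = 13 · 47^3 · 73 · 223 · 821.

15982110051840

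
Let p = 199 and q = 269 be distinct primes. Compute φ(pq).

53064

φ(n) = (p − 1)(q − 1) = (199−1)(269−1) = 198·268 = 53064.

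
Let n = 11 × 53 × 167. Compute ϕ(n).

φ(11) = 11 − 1 = 10.
φ(53) = 53 − 1 = 52.
φ(167) = 167 − 1 = 166.
φ(97361) = 10 × 52 × 166 = 86320.

86320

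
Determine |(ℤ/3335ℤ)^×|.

Factor 3335: 3335 = 5 × 23 × 29.
φ(5) = 5 − 1 = 4.
φ(23) = 23 − 1 = 22.
φ(29) = 29 − 1 = 28.
Multiply: 4 · 22 · 28 = 2464.

2464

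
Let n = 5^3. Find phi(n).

φ(5^3) = 5^2·(5−1) = 25·4 = 100.

100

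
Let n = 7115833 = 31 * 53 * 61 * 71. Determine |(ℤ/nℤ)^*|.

6552000

φ(31) = 31 − 1 = 30.
φ(53) = 53 − 1 = 52.
φ(61) = 61 − 1 = 60.
φ(71) = 71 − 1 = 70.
Since φ is multiplicative, φ(7115833) = 30 · 52 · 60 · 70 = 6552000.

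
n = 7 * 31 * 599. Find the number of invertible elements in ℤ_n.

107640

φ(7) = 7 − 1 = 6.
φ(31) = 31 − 1 = 30.
φ(599) = 599 − 1 = 598.
Since φ is multiplicative, φ(129983) = 6 · 30 · 598 = 107640.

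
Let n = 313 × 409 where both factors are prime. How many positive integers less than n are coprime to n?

φ(313) = 313 − 1 = 312.
φ(409) = 409 − 1 = 408.
Multiply: 312 · 408 = 127296.

127296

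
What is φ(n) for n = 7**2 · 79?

3276

φ(3871) = 3871 · (1 − 1/7) · (1 − 1/79)
       = 3871 · 468/553 = 3276.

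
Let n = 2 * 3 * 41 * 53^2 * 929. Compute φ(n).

φ(2) = 2 − 1 = 1.
φ(3) = 3 − 1 = 2.
φ(41) = 41 − 1 = 40.
φ(53^2) = 53^1·(53−1) = 53·52 = 2756.
φ(929) = 929 − 1 = 928.
φ(641952006) = 1 × 2 × 40 × 2756 × 928 = 204605440.

204605440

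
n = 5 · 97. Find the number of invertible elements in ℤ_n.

φ(5) = 5 − 1 = 4.
φ(97) = 97 − 1 = 96.
Multiply: 4 · 96 = 384.

384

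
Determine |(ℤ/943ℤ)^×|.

Prime factorization: 943 = 23 × 41.
φ(943) = 943 · (1 − 1/23) · (1 − 1/41)
       = 943 · 880/943 = 880.

880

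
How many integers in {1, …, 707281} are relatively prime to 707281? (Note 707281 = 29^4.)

φ(29^4) = 29^4 − 29^3 = 707281 − 24389 = 682892.

682892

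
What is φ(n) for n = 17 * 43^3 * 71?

φ(95964949) = 95964949 · (1 − 1/17) · (1 − 1/43) · (1 − 1/71)
       = 95964949 · 47040/51901 = 86976960.

86976960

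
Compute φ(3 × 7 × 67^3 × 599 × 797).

1692345530304

φ(3) = 3 − 1 = 2.
φ(7) = 7 − 1 = 6.
φ(67^3) = 67^3 − 67^2 = 300763 − 4489 = 296274.
φ(599) = 599 − 1 = 598.
φ(797) = 797 − 1 = 796.
Multiply: 2 · 6 · 296274 · 598 · 796 = 1692345530304.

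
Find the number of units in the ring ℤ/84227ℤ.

64800

Prime factorization: 84227 = 11 * 13 * 19 * 31.
φ(11) = 11 − 1 = 10.
φ(13) = 13 − 1 = 12.
φ(19) = 19 − 1 = 18.
φ(31) = 31 − 1 = 30.
φ(84227) = 10 × 12 × 18 × 30 = 64800.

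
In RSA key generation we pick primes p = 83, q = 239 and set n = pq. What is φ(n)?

19516

φ(n) = (p − 1)(q − 1) = (83−1)(239−1) = 82·238 = 19516.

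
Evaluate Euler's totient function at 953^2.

907256

φ(908209) = 908209 · (1 − 1/953)
       = 908209 · 952/953 = 907256.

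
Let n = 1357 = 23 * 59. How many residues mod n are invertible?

φ(1357) = 1357 · (1 − 1/23) · (1 − 1/59)
       = 1357 · 1276/1357 = 1276.

1276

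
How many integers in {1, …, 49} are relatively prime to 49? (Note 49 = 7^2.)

φ(7^2) = 7^2 − 7^1 = 49 − 7 = 42.

42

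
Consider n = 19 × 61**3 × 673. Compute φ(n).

φ(2902406047) = 2902406047 · (1 − 1/19) · (1 − 1/61) · (1 − 1/673)
       = 2902406047 · 725760/780007 = 2700552960.

2700552960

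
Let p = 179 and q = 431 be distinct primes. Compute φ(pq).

φ(pq) = (p−1)(q−1) = 178 · 430 = 76540.

76540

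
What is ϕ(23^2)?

506

φ(529) = 529 · (1 − 1/23)
       = 529 · 22/23 = 506.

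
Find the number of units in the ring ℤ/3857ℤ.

3024

First factor: 3857 = 7 · 19 · 29.
φ(3857) = 3857 · (1 − 1/7) · (1 − 1/19) · (1 − 1/29)
       = 3857 · 3024/3857 = 3024.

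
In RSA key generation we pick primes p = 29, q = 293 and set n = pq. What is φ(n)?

φ(8497) = 8497 · (1 − 1/29) · (1 − 1/293)
       = 8497 · 8176/8497 = 8176.

8176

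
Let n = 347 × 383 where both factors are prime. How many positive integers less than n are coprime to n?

132172

φ(347) = 347 − 1 = 346.
φ(383) = 383 − 1 = 382.
Multiply: 346 · 382 = 132172.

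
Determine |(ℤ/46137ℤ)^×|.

Factor 46137: 46137 = 3 · 7 · 13**3.
φ(46137) = 46137 · (1 − 1/3) · (1 − 1/7) · (1 − 1/13)
       = 46137 · 144/273 = 24336.

24336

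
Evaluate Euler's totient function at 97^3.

903264

φ(97^3) = 97^2·(97−1) = 9409·96 = 903264.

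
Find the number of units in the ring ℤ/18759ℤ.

First factor: 18759 = 3 * 13**2 * 37.
φ(3) = 3 − 1 = 2.
φ(13^2) = 13^1·(13−1) = 13·12 = 156.
φ(37) = 37 − 1 = 36.
Since φ is multiplicative, φ(18759) = 2 · 156 · 36 = 11232.

11232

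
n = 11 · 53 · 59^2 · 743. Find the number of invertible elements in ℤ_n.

1320344480

φ(11) = 11 − 1 = 10.
φ(53) = 53 − 1 = 52.
φ(59^2) = 59^2 − 59^1 = 3481 − 59 = 3422.
φ(743) = 743 − 1 = 742.
φ(1507861289) = 10 × 52 × 3422 × 742 = 1320344480.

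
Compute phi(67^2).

φ(4489) = 4489 · (1 − 1/67)
       = 4489 · 66/67 = 4422.

4422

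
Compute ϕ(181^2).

φ(32761) = 32761 · (1 − 1/181)
       = 32761 · 180/181 = 32580.

32580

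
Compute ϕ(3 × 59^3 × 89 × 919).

φ(3) = 3 − 1 = 2.
φ(59^3) = 59^3 − 59^2 = 205379 − 3481 = 201898.
φ(89) = 89 − 1 = 88.
φ(919) = 919 − 1 = 918.
φ(50394461367) = 2 × 201898 × 88 × 918 = 32620256064.

32620256064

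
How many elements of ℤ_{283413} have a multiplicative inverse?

Factor 283413: 283413 = 3 × 13^3 × 43.
φ(283413) = 283413 · (1 − 1/3) · (1 − 1/13) · (1 − 1/43)
       = 283413 · 1008/1677 = 170352.

170352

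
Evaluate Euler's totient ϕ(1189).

Factor 1189: 1189 = 29 × 41.
φ(29) = 29 − 1 = 28.
φ(41) = 41 − 1 = 40.
Since φ is multiplicative, φ(1189) = 28 · 40 = 1120.

1120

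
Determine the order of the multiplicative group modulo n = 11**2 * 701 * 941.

φ(11^2) = 11^1·(11−1) = 11·10 = 110.
φ(701) = 701 − 1 = 700.
φ(941) = 941 − 1 = 940.
Multiply: 110 · 700 · 940 = 72380000.

72380000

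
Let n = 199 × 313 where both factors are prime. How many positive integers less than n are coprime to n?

For distinct primes, φ(pq) = (p−1)(q−1) = 198 × 312 = 61776.

61776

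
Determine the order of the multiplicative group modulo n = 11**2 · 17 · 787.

1383360

φ(11^2) = 11^1·(11−1) = 11·10 = 110.
φ(17) = 17 − 1 = 16.
φ(787) = 787 − 1 = 786.
Since φ is multiplicative, φ(1618859) = 110 · 16 · 786 = 1383360.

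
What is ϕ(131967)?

75600

Factor 131967: 131967 = 3^2 · 11 · 31 · 43.
φ(131967) = 131967 · (1 − 1/3) · (1 − 1/11) · (1 − 1/31) · (1 − 1/43)
       = 131967 · 25200/43989 = 75600.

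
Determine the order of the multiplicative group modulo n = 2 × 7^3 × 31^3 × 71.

φ(1451000446) = 1451000446 · (1 − 1/2) · (1 − 1/7) · (1 − 1/31) · (1 − 1/71)
       = 1451000446 · 12600/30814 = 593321400.

593321400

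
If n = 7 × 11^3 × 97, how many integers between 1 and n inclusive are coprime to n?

φ(903749) = 903749 · (1 − 1/7) · (1 − 1/11) · (1 − 1/97)
       = 903749 · 5760/7469 = 696960.

696960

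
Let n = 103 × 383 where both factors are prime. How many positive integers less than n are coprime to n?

38964

For distinct primes, φ(pq) = (p−1)(q−1) = 102 × 382 = 38964.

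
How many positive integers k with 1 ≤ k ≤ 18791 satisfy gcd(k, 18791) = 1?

Factor 18791: 18791 = 19 × 23 × 43.
φ(18791) = 18791 · (1 − 1/19) · (1 − 1/23) · (1 − 1/43)
       = 18791 · 16632/18791 = 16632.

16632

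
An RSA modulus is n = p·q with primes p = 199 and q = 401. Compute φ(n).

φ(199) = 199 − 1 = 198.
φ(401) = 401 − 1 = 400.
Since φ is multiplicative, φ(79799) = 198 · 400 = 79200.

79200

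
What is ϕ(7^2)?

42

φ(49) = 49 · (1 − 1/7)
       = 49 · 6/7 = 42.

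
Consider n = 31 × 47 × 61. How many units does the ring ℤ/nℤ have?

φ(88877) = 88877 · (1 − 1/31) · (1 − 1/47) · (1 − 1/61)
       = 88877 · 82800/88877 = 82800.

82800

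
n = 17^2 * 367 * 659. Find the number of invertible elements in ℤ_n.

65505216

φ(69895517) = 69895517 · (1 − 1/17) · (1 − 1/367) · (1 − 1/659)
       = 69895517 · 3853248/4111501 = 65505216.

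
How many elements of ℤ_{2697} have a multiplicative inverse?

2697 = 3 · 29 · 31.
φ(3) = 3 − 1 = 2.
φ(29) = 29 − 1 = 28.
φ(31) = 31 − 1 = 30.
Since φ is multiplicative, φ(2697) = 2 · 28 · 30 = 1680.

1680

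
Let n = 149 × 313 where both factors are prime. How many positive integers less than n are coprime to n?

φ(46637) = 46637 · (1 − 1/149) · (1 − 1/313)
       = 46637 · 46176/46637 = 46176.

46176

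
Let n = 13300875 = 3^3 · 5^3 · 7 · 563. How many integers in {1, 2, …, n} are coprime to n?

φ(3^3) = 3^3 − 3^2 = 27 − 9 = 18.
φ(5^3) = 5^2·(5−1) = 25·4 = 100.
φ(7) = 7 − 1 = 6.
φ(563) = 563 − 1 = 562.
Multiply: 18 · 100 · 6 · 562 = 6069600.

6069600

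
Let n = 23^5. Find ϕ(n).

6156502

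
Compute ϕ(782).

352

782 = 2 × 17 × 23.
φ(2) = 2 − 1 = 1.
φ(17) = 17 − 1 = 16.
φ(23) = 23 − 1 = 22.
φ(782) = 1 × 16 × 22 = 352.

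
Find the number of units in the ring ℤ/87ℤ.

First factor: 87 = 3 · 29.
φ(3) = 3 − 1 = 2.
φ(29) = 29 − 1 = 28.
Since φ is multiplicative, φ(87) = 2 · 28 = 56.

56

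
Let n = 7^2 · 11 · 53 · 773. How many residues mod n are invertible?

16860480

φ(7^2) = 7^2 − 7^1 = 49 − 7 = 42.
φ(11) = 11 − 1 = 10.
φ(53) = 53 − 1 = 52.
φ(773) = 773 − 1 = 772.
Since φ is multiplicative, φ(22082291) = 42 · 10 · 52 · 772 = 16860480.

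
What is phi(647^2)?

φ(647^2) = 647^2 − 647^1 = 418609 − 647 = 417962.

417962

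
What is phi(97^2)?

9312

φ(97^2) = 97^2 − 97^1 = 9409 − 97 = 9312.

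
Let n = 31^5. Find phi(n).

27705630

φ(28629151) = 28629151 · (1 − 1/31)
       = 28629151 · 30/31 = 27705630.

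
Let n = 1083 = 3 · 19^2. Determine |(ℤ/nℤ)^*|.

684

φ(3) = 3 − 1 = 2.
φ(19^2) = 19^1·(19−1) = 19·18 = 342.
φ(1083) = 2 × 342 = 684.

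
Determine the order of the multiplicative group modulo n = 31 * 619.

18540

φ(31) = 31 − 1 = 30.
φ(619) = 619 − 1 = 618.
Since φ is multiplicative, φ(19189) = 30 · 618 = 18540.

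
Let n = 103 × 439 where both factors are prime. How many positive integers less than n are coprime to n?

44676

φ(pq) = (p−1)(q−1) = 102 · 438 = 44676.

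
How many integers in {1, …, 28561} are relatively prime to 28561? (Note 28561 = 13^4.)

26364

φ(13^4) = 13^4 − 13^3 = 28561 − 2197 = 26364.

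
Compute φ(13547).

11880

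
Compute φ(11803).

10080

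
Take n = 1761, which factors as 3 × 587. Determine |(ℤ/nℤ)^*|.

φ(3) = 3 − 1 = 2.
φ(587) = 587 − 1 = 586.
Since φ is multiplicative, φ(1761) = 2 · 586 = 1172.

1172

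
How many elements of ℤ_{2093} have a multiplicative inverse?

1584

Factor 2093: 2093 = 7 * 13 * 23.
φ(7) = 7 − 1 = 6.
φ(13) = 13 − 1 = 12.
φ(23) = 23 − 1 = 22.
Since φ is multiplicative, φ(2093) = 6 · 12 · 22 = 1584.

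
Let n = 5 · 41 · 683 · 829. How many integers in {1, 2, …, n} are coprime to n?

φ(116072435) = 116072435 · (1 − 1/5) · (1 − 1/41) · (1 − 1/683) · (1 − 1/829)
       = 116072435 · 90351360/116072435 = 90351360.

90351360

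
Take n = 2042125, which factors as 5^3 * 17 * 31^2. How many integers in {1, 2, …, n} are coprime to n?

1488000

φ(5^3) = 5^2·(5−1) = 25·4 = 100.
φ(17) = 17 − 1 = 16.
φ(31^2) = 31^2 − 31^1 = 961 − 31 = 930.
φ(2042125) = 100 × 16 × 930 = 1488000.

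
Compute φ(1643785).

1045440

Factor 1643785: 1643785 = 5 * 11**3 * 13 * 19.
φ(1643785) = 1643785 · (1 − 1/5) · (1 − 1/11) · (1 − 1/13) · (1 − 1/19)
       = 1643785 · 8640/13585 = 1045440.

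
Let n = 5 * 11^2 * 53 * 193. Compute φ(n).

4392960

φ(5) = 5 − 1 = 4.
φ(11^2) = 11^2 − 11^1 = 121 − 11 = 110.
φ(53) = 53 − 1 = 52.
φ(193) = 193 − 1 = 192.
Multiply: 4 · 110 · 52 · 192 = 4392960.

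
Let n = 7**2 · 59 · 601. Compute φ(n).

1461600

φ(7^2) = 7^1·(7−1) = 7·6 = 42.
φ(59) = 59 − 1 = 58.
φ(601) = 601 − 1 = 600.
Since φ is multiplicative, φ(1737491) = 42 · 58 · 600 = 1461600.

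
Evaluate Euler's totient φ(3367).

Factor 3367: 3367 = 7 · 13 · 37.
φ(3367) = 3367 · (1 − 1/7) · (1 − 1/13) · (1 − 1/37)
       = 3367 · 2592/3367 = 2592.

2592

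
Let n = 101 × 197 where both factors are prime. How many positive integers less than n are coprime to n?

19600

φ(n) = (p − 1)(q − 1) = (101−1)(197−1) = 100·196 = 19600.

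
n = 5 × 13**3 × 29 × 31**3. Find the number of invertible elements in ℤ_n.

φ(9490369915) = 9490369915 · (1 − 1/5) · (1 − 1/13) · (1 − 1/29) · (1 − 1/31)
       = 9490369915 · 40320/58435 = 6548330880.

6548330880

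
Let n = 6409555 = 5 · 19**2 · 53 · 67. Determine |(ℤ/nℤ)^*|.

4694976

φ(5) = 5 − 1 = 4.
φ(19^2) = 19^2 − 19^1 = 361 − 19 = 342.
φ(53) = 53 − 1 = 52.
φ(67) = 67 − 1 = 66.
Since φ is multiplicative, φ(6409555) = 4 · 342 · 52 · 66 = 4694976.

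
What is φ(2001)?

1232

First factor: 2001 = 3 · 23 · 29.
φ(2001) = 2001 · (1 − 1/3) · (1 − 1/23) · (1 − 1/29)
       = 2001 · 1232/2001 = 1232.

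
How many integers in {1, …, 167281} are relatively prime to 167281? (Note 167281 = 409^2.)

φ(167281) = 167281 · (1 − 1/409)
       = 167281 · 408/409 = 166872.

166872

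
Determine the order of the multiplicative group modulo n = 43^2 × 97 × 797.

138007296

φ(43^2) = 43^2 − 43^1 = 1849 − 43 = 1806.
φ(97) = 97 − 1 = 96.
φ(797) = 797 − 1 = 796.
Multiply: 1806 · 96 · 796 = 138007296.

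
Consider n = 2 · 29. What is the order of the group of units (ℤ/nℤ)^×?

φ(2) = 2 − 1 = 1.
φ(29) = 29 − 1 = 28.
Since φ is multiplicative, φ(58) = 1 · 28 = 28.

28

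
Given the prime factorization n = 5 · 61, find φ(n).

φ(305) = 305 · (1 − 1/5) · (1 − 1/61)
       = 305 · 240/305 = 240.

240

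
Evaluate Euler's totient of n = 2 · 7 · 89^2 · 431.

20206560

φ(2) = 2 − 1 = 1.
φ(7) = 7 − 1 = 6.
φ(89^2) = 89^2 − 89^1 = 7921 − 89 = 7832.
φ(431) = 431 − 1 = 430.
Multiply: 1 · 6 · 7832 · 430 = 20206560.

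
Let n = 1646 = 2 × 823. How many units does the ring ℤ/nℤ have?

φ(1646) = 1646 · (1 − 1/2) · (1 − 1/823)
       = 1646 · 822/1646 = 822.

822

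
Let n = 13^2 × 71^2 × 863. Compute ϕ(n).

φ(13^2) = 13^1·(13−1) = 13·12 = 156.
φ(71^2) = 71^1·(71−1) = 71·70 = 4970.
φ(863) = 863 − 1 = 862.
Multiply: 156 · 4970 · 862 = 668325840.

668325840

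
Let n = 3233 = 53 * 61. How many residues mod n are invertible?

3120

φ(53) = 53 − 1 = 52.
φ(61) = 61 − 1 = 60.
φ(3233) = 52 × 60 = 3120.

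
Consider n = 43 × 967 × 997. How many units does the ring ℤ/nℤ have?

φ(43) = 43 − 1 = 42.
φ(967) = 967 − 1 = 966.
φ(997) = 997 − 1 = 996.
φ(41456257) = 42 × 966 × 996 = 40409712.

40409712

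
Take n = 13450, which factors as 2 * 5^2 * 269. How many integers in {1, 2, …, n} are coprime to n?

φ(13450) = 13450 · (1 − 1/2) · (1 − 1/5) · (1 − 1/269)
       = 13450 · 1072/2690 = 5360.

5360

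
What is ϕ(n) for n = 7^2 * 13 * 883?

φ(562471) = 562471 · (1 − 1/7) · (1 − 1/13) · (1 − 1/883)
       = 562471 · 63504/80353 = 444528.

444528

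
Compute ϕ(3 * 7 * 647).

7752

φ(13587) = 13587 · (1 − 1/3) · (1 − 1/7) · (1 − 1/647)
       = 13587 · 7752/13587 = 7752.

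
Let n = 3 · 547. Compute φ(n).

φ(1641) = 1641 · (1 − 1/3) · (1 − 1/547)
       = 1641 · 1092/1641 = 1092.

1092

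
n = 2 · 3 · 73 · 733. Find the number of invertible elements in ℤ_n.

φ(2) = 2 − 1 = 1.
φ(3) = 3 − 1 = 2.
φ(73) = 73 − 1 = 72.
φ(733) = 733 − 1 = 732.
φ(321054) = 1 × 2 × 72 × 732 = 105408.

105408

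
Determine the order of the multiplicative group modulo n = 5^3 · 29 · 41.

112000

φ(5^3) = 5^2·(5−1) = 25·4 = 100.
φ(29) = 29 − 1 = 28.
φ(41) = 41 − 1 = 40.
φ(148625) = 100 × 28 × 40 = 112000.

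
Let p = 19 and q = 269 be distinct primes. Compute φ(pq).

4824

For distinct primes, φ(pq) = (p−1)(q−1) = 18 × 268 = 4824.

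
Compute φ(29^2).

812

φ(29^2) = 29^2 − 29^1 = 841 − 29 = 812.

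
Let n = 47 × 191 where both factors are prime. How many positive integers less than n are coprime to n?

8740

φ(8977) = 8977 · (1 − 1/47) · (1 − 1/191)
       = 8977 · 8740/8977 = 8740.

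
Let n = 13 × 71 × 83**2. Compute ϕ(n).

φ(13) = 13 − 1 = 12.
φ(71) = 71 − 1 = 70.
φ(83^2) = 83^2 − 83^1 = 6889 − 83 = 6806.
Since φ is multiplicative, φ(6358547) = 12 · 70 · 6806 = 5717040.

5717040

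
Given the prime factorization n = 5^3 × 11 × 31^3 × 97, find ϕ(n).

2767680000

φ(5^3) = 5^3 − 5^2 = 125 − 25 = 100.
φ(11) = 11 − 1 = 10.
φ(31^3) = 31^2·(31−1) = 961·30 = 28830.
φ(97) = 97 − 1 = 96.
Multiply: 100 · 10 · 28830 · 96 = 2767680000.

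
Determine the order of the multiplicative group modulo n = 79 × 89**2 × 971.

φ(79) = 79 − 1 = 78.
φ(89^2) = 89^2 − 89^1 = 7921 − 89 = 7832.
φ(971) = 971 − 1 = 970.
Since φ is multiplicative, φ(607611989) = 78 · 7832 · 970 = 592569120.

592569120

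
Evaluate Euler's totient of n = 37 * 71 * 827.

φ(2172529) = 2172529 · (1 − 1/37) · (1 − 1/71) · (1 − 1/827)
       = 2172529 · 2081520/2172529 = 2081520.

2081520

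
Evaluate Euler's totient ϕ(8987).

7560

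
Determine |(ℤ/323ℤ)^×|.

Prime factorization: 323 = 17 × 19.
φ(323) = 323 · (1 − 1/17) · (1 − 1/19)
       = 323 · 288/323 = 288.

288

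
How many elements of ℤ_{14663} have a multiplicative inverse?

12600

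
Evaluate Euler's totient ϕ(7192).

3360

7192 = 2^3 · 29 · 31.
φ(2^3) = 2^3 − 2^2 = 8 − 4 = 4.
φ(29) = 29 − 1 = 28.
φ(31) = 31 − 1 = 30.
Multiply: 4 · 28 · 30 = 3360.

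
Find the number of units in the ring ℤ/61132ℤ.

26880

Factor 61132: 61132 = 2**2 × 17 × 29 × 31.
φ(2^2) = 2^2 − 2^1 = 4 − 2 = 2.
φ(17) = 17 − 1 = 16.
φ(29) = 29 − 1 = 28.
φ(31) = 31 − 1 = 30.
Multiply: 2 · 16 · 28 · 30 = 26880.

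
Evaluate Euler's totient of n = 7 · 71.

φ(497) = 497 · (1 − 1/7) · (1 − 1/71)
       = 497 · 420/497 = 420.

420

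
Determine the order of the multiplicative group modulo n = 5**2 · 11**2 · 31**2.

φ(5^2) = 5^2 − 5^1 = 25 − 5 = 20.
φ(11^2) = 11^1·(11−1) = 11·10 = 110.
φ(31^2) = 31^1·(31−1) = 31·30 = 930.
Multiply: 20 · 110 · 930 = 2046000.

2046000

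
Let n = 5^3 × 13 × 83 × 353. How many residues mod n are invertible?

φ(5^3) = 5^2·(5−1) = 25·4 = 100.
φ(13) = 13 − 1 = 12.
φ(83) = 83 − 1 = 82.
φ(353) = 353 − 1 = 352.
Multiply: 100 · 12 · 82 · 352 = 34636800.

34636800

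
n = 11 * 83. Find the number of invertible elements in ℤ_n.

820

φ(913) = 913 · (1 − 1/11) · (1 − 1/83)
       = 913 · 820/913 = 820.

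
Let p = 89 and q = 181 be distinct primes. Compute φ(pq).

φ(n) = (p − 1)(q − 1) = (89−1)(181−1) = 88·180 = 15840.

15840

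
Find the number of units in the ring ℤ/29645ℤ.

18480

29645 = 5 · 7^2 · 11^2.
φ(5) = 5 − 1 = 4.
φ(7^2) = 7^1·(7−1) = 7·6 = 42.
φ(11^2) = 11^1·(11−1) = 11·10 = 110.
Since φ is multiplicative, φ(29645) = 4 · 42 · 110 = 18480.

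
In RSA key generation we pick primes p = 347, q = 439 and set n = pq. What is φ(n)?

151548

φ(152333) = 152333 · (1 − 1/347) · (1 − 1/439)
       = 152333 · 151548/152333 = 151548.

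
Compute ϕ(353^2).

124256

φ(124609) = 124609 · (1 − 1/353)
       = 124609 · 352/353 = 124256.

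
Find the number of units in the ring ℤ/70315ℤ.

Prime factorization: 70315 = 5 * 7**3 * 41.
φ(70315) = 70315 · (1 − 1/5) · (1 − 1/7) · (1 − 1/41)
       = 70315 · 960/1435 = 47040.

47040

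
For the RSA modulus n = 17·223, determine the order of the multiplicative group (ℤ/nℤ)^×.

3552

φ(17) = 17 − 1 = 16.
φ(223) = 223 − 1 = 222.
Since φ is multiplicative, φ(3791) = 16 · 222 = 3552.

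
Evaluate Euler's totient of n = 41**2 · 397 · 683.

442918080

φ(41^2) = 41^2 − 41^1 = 1681 − 41 = 1640.
φ(397) = 397 − 1 = 396.
φ(683) = 683 − 1 = 682.
Multiply: 1640 · 396 · 682 = 442918080.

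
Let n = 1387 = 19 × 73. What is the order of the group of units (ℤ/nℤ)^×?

φ(19) = 19 − 1 = 18.
φ(73) = 73 − 1 = 72.
Since φ is multiplicative, φ(1387) = 18 · 72 = 1296.

1296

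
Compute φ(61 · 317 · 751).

14220000

φ(14522087) = 14522087 · (1 − 1/61) · (1 − 1/317) · (1 − 1/751)
       = 14522087 · 14220000/14522087 = 14220000.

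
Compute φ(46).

46 = 2 × 23.
φ(2) = 2 − 1 = 1.
φ(23) = 23 − 1 = 22.
Since φ is multiplicative, φ(46) = 1 · 22 = 22.

22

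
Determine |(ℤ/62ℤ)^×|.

Prime factorization: 62 = 2 × 31.
φ(62) = 62 · (1 − 1/2) · (1 − 1/31)
       = 62 · 30/62 = 30.

30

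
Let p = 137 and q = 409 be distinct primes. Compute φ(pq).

55488

φ(137) = 137 − 1 = 136.
φ(409) = 409 − 1 = 408.
φ(56033) = 136 × 408 = 55488.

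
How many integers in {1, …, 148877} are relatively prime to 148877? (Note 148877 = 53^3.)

146068

φ(53^3) = 53^3 − 53^2 = 148877 − 2809 = 146068.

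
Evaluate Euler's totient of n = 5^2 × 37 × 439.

φ(406075) = 406075 · (1 − 1/5) · (1 − 1/37) · (1 − 1/439)
       = 406075 · 63072/81215 = 315360.

315360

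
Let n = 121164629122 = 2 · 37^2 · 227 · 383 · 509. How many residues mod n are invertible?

φ(121164629122) = 121164629122 · (1 − 1/2) · (1 − 1/37) · (1 − 1/227) · (1 − 1/383) · (1 − 1/509)
       = 121164629122 · 1578839616/3274719706 = 58417065792.

58417065792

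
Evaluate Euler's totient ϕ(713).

First factor: 713 = 23 × 31.
φ(23) = 23 − 1 = 22.
φ(31) = 31 − 1 = 30.
Since φ is multiplicative, φ(713) = 22 · 30 = 660.

660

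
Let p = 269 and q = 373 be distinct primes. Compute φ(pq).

99696

φ(269) = 269 − 1 = 268.
φ(373) = 373 − 1 = 372.
φ(100337) = 268 × 372 = 99696.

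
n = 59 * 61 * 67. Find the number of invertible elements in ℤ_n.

229680

φ(59) = 59 − 1 = 58.
φ(61) = 61 − 1 = 60.
φ(67) = 67 − 1 = 66.
Multiply: 58 · 60 · 66 = 229680.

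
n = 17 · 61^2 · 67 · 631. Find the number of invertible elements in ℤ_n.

φ(2674316189) = 2674316189 · (1 − 1/17) · (1 − 1/61) · (1 − 1/67) · (1 − 1/631)
       = 2674316189 · 39916800/43841249 = 2434924800.

2434924800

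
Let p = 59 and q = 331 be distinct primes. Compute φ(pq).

19140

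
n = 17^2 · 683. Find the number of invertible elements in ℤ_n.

185504

φ(17^2) = 17^2 − 17^1 = 289 − 17 = 272.
φ(683) = 683 − 1 = 682.
Multiply: 272 · 682 = 185504.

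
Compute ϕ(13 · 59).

φ(767) = 767 · (1 − 1/13) · (1 − 1/59)
       = 767 · 696/767 = 696.

696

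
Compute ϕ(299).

264

Prime factorization: 299 = 13 · 23.
φ(13) = 13 − 1 = 12.
φ(23) = 23 − 1 = 22.
φ(299) = 12 × 22 = 264.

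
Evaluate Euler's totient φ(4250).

1600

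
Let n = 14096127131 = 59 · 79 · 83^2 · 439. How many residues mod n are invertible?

13486170672

φ(14096127131) = 14096127131 · (1 − 1/59) · (1 − 1/79) · (1 − 1/83) · (1 − 1/439)
       = 14096127131 · 162483984/169832857 = 13486170672.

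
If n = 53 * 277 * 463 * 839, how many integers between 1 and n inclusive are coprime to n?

φ(5702937217) = 5702937217 · (1 − 1/53) · (1 − 1/277) · (1 − 1/463) · (1 − 1/839)
       = 5702937217 · 5556462912/5702937217 = 5556462912.

5556462912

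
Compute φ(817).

817 = 19 · 43.
φ(817) = 817 · (1 − 1/19) · (1 − 1/43)
       = 817 · 756/817 = 756.

756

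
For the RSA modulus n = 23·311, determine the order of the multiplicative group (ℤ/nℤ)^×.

φ(23) = 23 − 1 = 22.
φ(311) = 311 − 1 = 310.
φ(7153) = 22 × 310 = 6820.

6820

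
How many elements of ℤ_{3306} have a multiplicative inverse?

1008

Prime factorization: 3306 = 2 * 3 * 19 * 29.
φ(2) = 2 − 1 = 1.
φ(3) = 3 − 1 = 2.
φ(19) = 19 − 1 = 18.
φ(29) = 29 − 1 = 28.
Since φ is multiplicative, φ(3306) = 1 · 2 · 18 · 28 = 1008.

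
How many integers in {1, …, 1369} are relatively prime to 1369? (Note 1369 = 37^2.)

φ(1369) = 1369 · (1 − 1/37)
       = 1369 · 36/37 = 1332.

1332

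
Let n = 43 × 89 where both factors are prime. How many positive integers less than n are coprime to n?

3696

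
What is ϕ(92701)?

92701 = 7 * 17 * 19 * 41.
φ(7) = 7 − 1 = 6.
φ(17) = 17 − 1 = 16.
φ(19) = 19 − 1 = 18.
φ(41) = 41 − 1 = 40.
φ(92701) = 6 × 16 × 18 × 40 = 69120.

69120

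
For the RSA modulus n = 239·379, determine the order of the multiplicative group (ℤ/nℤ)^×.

89964

φ(239) = 239 − 1 = 238.
φ(379) = 379 − 1 = 378.
φ(90581) = 238 × 378 = 89964.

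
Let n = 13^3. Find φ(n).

2028

φ(13^3) = 13^2·(13−1) = 169·12 = 2028.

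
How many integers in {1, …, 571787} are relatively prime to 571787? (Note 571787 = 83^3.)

φ(571787) = 571787 · (1 − 1/83)
       = 571787 · 82/83 = 564898.

564898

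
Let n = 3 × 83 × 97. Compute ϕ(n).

15744

φ(24153) = 24153 · (1 − 1/3) · (1 − 1/83) · (1 − 1/97)
       = 24153 · 15744/24153 = 15744.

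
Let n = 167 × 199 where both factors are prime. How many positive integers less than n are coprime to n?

φ(n) = (p − 1)(q − 1) = (167−1)(199−1) = 166·198 = 32868.

32868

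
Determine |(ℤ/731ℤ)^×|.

672

Factor 731: 731 = 17 × 43.
φ(17) = 17 − 1 = 16.
φ(43) = 43 − 1 = 42.
Since φ is multiplicative, φ(731) = 16 · 42 = 672.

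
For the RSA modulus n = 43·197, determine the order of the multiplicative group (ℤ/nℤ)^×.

φ(n) = (p − 1)(q − 1) = (43−1)(197−1) = 42·196 = 8232.

8232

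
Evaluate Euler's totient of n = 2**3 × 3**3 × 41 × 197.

564480

φ(1744632) = 1744632 · (1 − 1/2) · (1 − 1/3) · (1 − 1/41) · (1 − 1/197)
       = 1744632 · 15680/48462 = 564480.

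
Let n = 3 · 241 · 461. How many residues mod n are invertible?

220800

φ(3) = 3 − 1 = 2.
φ(241) = 241 − 1 = 240.
φ(461) = 461 − 1 = 460.
Since φ is multiplicative, φ(333303) = 2 · 240 · 460 = 220800.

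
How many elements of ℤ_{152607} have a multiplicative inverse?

78624

Prime factorization: 152607 = 3 × 7 × 13^2 × 43.
φ(3) = 3 − 1 = 2.
φ(7) = 7 − 1 = 6.
φ(13^2) = 13^2 − 13^1 = 169 − 13 = 156.
φ(43) = 43 − 1 = 42.
Since φ is multiplicative, φ(152607) = 2 · 6 · 156 · 42 = 78624.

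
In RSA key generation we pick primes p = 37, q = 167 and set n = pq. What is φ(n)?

5976

For distinct primes, φ(pq) = (p−1)(q−1) = 36 × 166 = 5976.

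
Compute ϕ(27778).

12096

First factor: 27778 = 2 × 17 × 19 × 43.
φ(2) = 2 − 1 = 1.
φ(17) = 17 − 1 = 16.
φ(19) = 19 − 1 = 18.
φ(43) = 43 − 1 = 42.
φ(27778) = 1 × 16 × 18 × 42 = 12096.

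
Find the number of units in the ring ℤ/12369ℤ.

6480

First factor: 12369 = 3 · 7 · 19 · 31.
φ(3) = 3 − 1 = 2.
φ(7) = 7 − 1 = 6.
φ(19) = 19 − 1 = 18.
φ(31) = 31 − 1 = 30.
Since φ is multiplicative, φ(12369) = 2 · 6 · 18 · 30 = 6480.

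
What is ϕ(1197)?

648

1197 = 3^2 * 7 * 19.
φ(3^2) = 3^1·(3−1) = 3·2 = 6.
φ(7) = 7 − 1 = 6.
φ(19) = 19 − 1 = 18.
Since φ is multiplicative, φ(1197) = 6 · 6 · 18 = 648.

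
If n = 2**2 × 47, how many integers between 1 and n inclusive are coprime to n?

92

φ(188) = 188 · (1 − 1/2) · (1 − 1/47)
       = 188 · 46/94 = 92.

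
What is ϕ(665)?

First factor: 665 = 5 * 7 * 19.
φ(5) = 5 − 1 = 4.
φ(7) = 7 − 1 = 6.
φ(19) = 19 − 1 = 18.
φ(665) = 4 × 6 × 18 = 432.

432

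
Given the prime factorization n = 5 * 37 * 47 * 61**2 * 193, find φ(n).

φ(6244340335) = 6244340335 · (1 − 1/5) · (1 − 1/37) · (1 − 1/47) · (1 − 1/61) · (1 − 1/193)
       = 6244340335 · 76308480/102366235 = 4654817280.

4654817280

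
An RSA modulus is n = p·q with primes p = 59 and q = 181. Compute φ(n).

φ(59) = 59 − 1 = 58.
φ(181) = 181 − 1 = 180.
Since φ is multiplicative, φ(10679) = 58 · 180 = 10440.

10440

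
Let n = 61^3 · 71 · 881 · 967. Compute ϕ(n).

φ(13729358209477) = 13729358209477 · (1 − 1/61) · (1 − 1/71) · (1 − 1/881) · (1 − 1/967)
       = 13729358209477 · 3570336000/3689695837 = 13285220256000.

13285220256000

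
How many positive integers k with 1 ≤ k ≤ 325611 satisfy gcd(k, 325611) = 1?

First factor: 325611 = 3**2 * 11**2 * 13 * 23.
φ(325611) = 325611 · (1 − 1/3) · (1 − 1/11) · (1 − 1/13) · (1 − 1/23)
       = 325611 · 5280/9867 = 174240.

174240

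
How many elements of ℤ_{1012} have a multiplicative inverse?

440

Prime factorization: 1012 = 2**2 × 11 × 23.
φ(1012) = 1012 · (1 − 1/2) · (1 − 1/11) · (1 − 1/23)
       = 1012 · 220/506 = 440.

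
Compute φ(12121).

12121 = 17 · 23 · 31.
φ(17) = 17 − 1 = 16.
φ(23) = 23 − 1 = 22.
φ(31) = 31 − 1 = 30.
Multiply: 16 · 22 · 30 = 10560.

10560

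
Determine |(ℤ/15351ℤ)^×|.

8064

Prime factorization: 15351 = 3 * 7 * 17 * 43.
φ(3) = 3 − 1 = 2.
φ(7) = 7 − 1 = 6.
φ(17) = 17 − 1 = 16.
φ(43) = 43 − 1 = 42.
φ(15351) = 2 × 6 × 16 × 42 = 8064.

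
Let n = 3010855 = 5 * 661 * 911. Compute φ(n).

φ(5) = 5 − 1 = 4.
φ(661) = 661 − 1 = 660.
φ(911) = 911 − 1 = 910.
Multiply: 4 · 660 · 910 = 2402400.

2402400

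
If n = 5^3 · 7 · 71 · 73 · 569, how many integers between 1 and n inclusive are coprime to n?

φ(2580486125) = 2580486125 · (1 − 1/5) · (1 − 1/7) · (1 − 1/71) · (1 − 1/73) · (1 − 1/569)
       = 2580486125 · 68705280/103219445 = 1717632000.

1717632000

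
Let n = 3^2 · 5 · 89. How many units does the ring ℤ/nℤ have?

2112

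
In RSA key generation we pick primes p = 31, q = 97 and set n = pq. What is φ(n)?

2880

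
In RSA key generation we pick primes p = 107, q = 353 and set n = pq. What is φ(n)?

For distinct primes, φ(pq) = (p−1)(q−1) = 106 × 352 = 37312.

37312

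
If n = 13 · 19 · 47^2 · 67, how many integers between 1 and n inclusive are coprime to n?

φ(13) = 13 − 1 = 12.
φ(19) = 19 − 1 = 18.
φ(47^2) = 47^1·(47−1) = 47·46 = 2162.
φ(67) = 67 − 1 = 66.
φ(36556741) = 12 × 18 × 2162 × 66 = 30821472.

30821472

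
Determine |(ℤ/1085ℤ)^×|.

Factor 1085: 1085 = 5 · 7 · 31.
φ(5) = 5 − 1 = 4.
φ(7) = 7 − 1 = 6.
φ(31) = 31 − 1 = 30.
Since φ is multiplicative, φ(1085) = 4 · 6 · 30 = 720.

720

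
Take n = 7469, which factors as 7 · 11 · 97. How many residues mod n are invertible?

5760

φ(7) = 7 − 1 = 6.
φ(11) = 11 − 1 = 10.
φ(97) = 97 − 1 = 96.
φ(7469) = 6 × 10 × 96 = 5760.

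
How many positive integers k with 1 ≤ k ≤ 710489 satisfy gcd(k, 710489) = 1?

604800

Factor 710489: 710489 = 13 · 31 · 41 · 43.
φ(13) = 13 − 1 = 12.
φ(31) = 31 − 1 = 30.
φ(41) = 41 − 1 = 40.
φ(43) = 43 − 1 = 42.
φ(710489) = 12 × 30 × 40 × 42 = 604800.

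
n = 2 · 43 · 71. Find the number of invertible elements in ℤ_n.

φ(6106) = 6106 · (1 − 1/2) · (1 − 1/43) · (1 − 1/71)
       = 6106 · 2940/6106 = 2940.

2940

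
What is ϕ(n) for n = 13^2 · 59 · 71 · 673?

φ(476444293) = 476444293 · (1 − 1/13) · (1 − 1/59) · (1 − 1/71) · (1 − 1/673)
       = 476444293 · 32739840/36649561 = 425617920.

425617920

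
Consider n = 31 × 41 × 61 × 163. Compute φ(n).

φ(31) = 31 − 1 = 30.
φ(41) = 41 − 1 = 40.
φ(61) = 61 − 1 = 60.
φ(163) = 163 − 1 = 162.
φ(12637553) = 30 × 40 × 60 × 162 = 11664000.

11664000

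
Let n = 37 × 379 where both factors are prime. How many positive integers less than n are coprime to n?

13608

φ(37) = 37 − 1 = 36.
φ(379) = 379 − 1 = 378.
Since φ is multiplicative, φ(14023) = 36 · 378 = 13608.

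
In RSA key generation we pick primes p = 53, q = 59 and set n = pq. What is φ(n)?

φ(n) = (p − 1)(q − 1) = (53−1)(59−1) = 52·58 = 3016.

3016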